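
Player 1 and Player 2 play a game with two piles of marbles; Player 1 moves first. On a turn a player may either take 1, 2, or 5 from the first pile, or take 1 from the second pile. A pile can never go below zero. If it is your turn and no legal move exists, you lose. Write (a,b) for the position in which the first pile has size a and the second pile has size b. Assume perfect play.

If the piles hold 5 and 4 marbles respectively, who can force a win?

Compute win/loss labels from the base case upward. A position with no move is L. Any other position is W if it can reach an L in one move, else L.
No move ever increases a pile, so every position that can arise here has a ≤ 5 and b ≤ 4; it is enough to label the cells with 0 ≤ a ≤ 5 and 0 ≤ b ≤ 4.
Every move lowers a or b (never raises either), so fill the grid row by row in increasing a, and left to right within a row: each cell's successors are then already labelled.
      b=0  b=1  b=2  b=3  b=4
a=0:    L    W    L    W    L
a=1:    W    L    W    L    W
a=2:    W    W    W    W    W
a=3:    L    W    L    W    L
a=4:    W    L    W    L    W
a=5:    W    W    W    W    W
Cells with no legal move (terminal, hence L): (0,0).
The remaining L cells, each justified by listing all of its moves:
(0,2): only reaches (0,1)(W), which is W → L
(0,4): only reaches (0,3)(W), which is W → L
(1,1): only reaches (0,1)(W), (1,0)(W), all W → L
(1,3): only reaches (0,3)(W), (1,2)(W), all W → L
(3,0): only reaches (2,0)(W), (1,0)(W), all W → L
(3,2): only reaches (2,2)(W), (1,2)(W), (3,1)(W), all W → L
(3,4): only reaches (2,4)(W), (1,4)(W), (3,3)(W), all W → L
(4,1): only reaches (3,1)(W), (2,1)(W), (4,0)(W), all W → L
(4,3): only reaches (3,3)(W), (2,3)(W), (4,2)(W), all W → L
Every other cell has at least one move into one of the L cells above, so it is W.
The starting position (5,4) is W: Player 1 should move to (3,4), handing over an L position.

Player 1 wins.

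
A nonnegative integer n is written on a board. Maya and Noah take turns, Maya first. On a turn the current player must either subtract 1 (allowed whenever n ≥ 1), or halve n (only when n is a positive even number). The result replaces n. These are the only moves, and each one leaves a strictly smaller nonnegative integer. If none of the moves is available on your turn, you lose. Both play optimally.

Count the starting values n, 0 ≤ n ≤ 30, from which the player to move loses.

Use the standard recursion: the mover loses at a terminal position; elsewhere, the mover wins exactly when some move hands the opponent an L position.
n=0: no move → L
n=1: W (go to 0, an L position)
n=2: L (sole option 1(W) is W)
n=3: W (go to 2, an L position)
n=4: W (go to 2, an L position)
n=5: L (sole option 4(W) is W)
n=6: W (go to 5, an L position)
n=7: L (sole option 6(W) is W)
n=8: W (go to 7, an L position)
n=9: L (sole option 8(W) is W)
n=10: W (go to 5, an L position)
n=11: L (sole option 10(W) is W)
n=12: W (go to 11, an L position)
n=13: L (sole option 12(W) is W)
n=14: W (go to 7, an L position)
n=15: L (sole option 14(W) is W)
n=16: W (go to 15, an L position)
n=17: L (sole option 16(W) is W)
n=18: W (go to 9, an L position)
n=19: L (sole option 18(W) is W)
n=20: W (go to 19, an L position)
n=21: L (sole option 20(W) is W)
n=22: W (go to 11, an L position)
n=23: L (sole option 22(W) is W)
n=24: W (go to 23, an L position)
n=25: L (sole option 24(W) is W)
n=26: W (go to 13, an L position)
n=27: L (sole option 26(W) is W)
n=28: W (go to 27, an L position)
n=29: L (sole option 28(W) is W)
n=30: W (go to 15, an L position)
L entries with 0 ≤ n ≤ 30: n = 0, 2, 5, 7, 9, 11, 13, 15, 17, 19, 21, 23, 25, 27, 29; that makes 15.

15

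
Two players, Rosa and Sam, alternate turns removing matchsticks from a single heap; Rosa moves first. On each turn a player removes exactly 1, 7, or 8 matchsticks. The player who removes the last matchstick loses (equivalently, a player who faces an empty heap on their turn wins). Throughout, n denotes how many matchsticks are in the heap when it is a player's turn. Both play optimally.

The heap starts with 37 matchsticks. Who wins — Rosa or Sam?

Sam wins.

Build the W/L table. Terminal = W. A non-terminal position is W if it has a move to some L; otherwise it is L.
n=0: no move; the opponent has just taken the last matchstick and therefore loses → W
n=1: →0(W) only, which is W, so L
n=2: →1(L), so W
n=3: →2(W) only, which is W, so L
n=4: →3(L), so W
n=5: →4(W) only, which is W, so L
n=6: →5(L), so W
n=7: →6(W), 0(W) — all W, so L
n=8: →7(L), so W
n=9: →1(L), so W
n=10: →3(L), so W
n=11: →3(L), so W
n=12: →5(L), so W
n=13: →5(L), so W
n=14: →7(L), so W
n=15: →7(L), so W
n=16: →15(W), 9(W), 8(W) — all W, so L
n=17: →16(L), so W
n=18: →17(W), 11(W), 10(W) — all W, so L
n=19: →18(L), so W
n=20: →19(W), 13(W), 12(W) — all W, so L
n=21: →20(L), so W
n=22: →21(W), 15(W), 14(W) — all W, so L
n=23: →22(L), so W
n=24: →16(L), so W
n=25: →18(L), so W
n=26: →18(L), so W
n=27: →20(L), so W
n=28: →20(L), so W
n=29: →22(L), so W
n=30: →22(L), so W
n=31: →30(W), 24(W), 23(W) — all W, so L
n=32: →31(L), so W
n=33: →32(W), 26(W), 25(W) — all W, so L
n=34: →33(L), so W
n=35: →34(W), 28(W), 27(W) — all W, so L
n=36: →35(L), so W
n=37: →36(W), 30(W), 29(W) — all W, so L
Every move from 37 reaches a W position, so the mover loses.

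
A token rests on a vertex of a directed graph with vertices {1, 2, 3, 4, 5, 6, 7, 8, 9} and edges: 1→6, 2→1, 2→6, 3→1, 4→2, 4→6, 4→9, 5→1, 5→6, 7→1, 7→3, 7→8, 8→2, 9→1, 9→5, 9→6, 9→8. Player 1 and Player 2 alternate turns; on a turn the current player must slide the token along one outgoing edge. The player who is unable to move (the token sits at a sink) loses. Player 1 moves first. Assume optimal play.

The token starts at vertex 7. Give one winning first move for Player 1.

Move to 3.

Work bottom-up. With no move the player to move loses. Otherwise the position is W if at least one move leads to an L position for the opponent, and L if every move leads to a W.
Every edge goes from a vertex to one that appears earlier in the order 6, 1, 5, 2, 8, 3, 7, 9, 4, so processing vertices in that order labels each vertex after all of its successors.
6: no outgoing edge → L
1: →6(L), so W
5: →6(L), so W
2: →6(L), so W
8: →2(W) only, which is W, so L
3: →1(W) only, which is W, so L
7: →3(L), so W
9: →8(L), so W
4: →6(L), so W
From 7, the L positions reachable in one move are: 3, 8. Any move reaching one of these is winning.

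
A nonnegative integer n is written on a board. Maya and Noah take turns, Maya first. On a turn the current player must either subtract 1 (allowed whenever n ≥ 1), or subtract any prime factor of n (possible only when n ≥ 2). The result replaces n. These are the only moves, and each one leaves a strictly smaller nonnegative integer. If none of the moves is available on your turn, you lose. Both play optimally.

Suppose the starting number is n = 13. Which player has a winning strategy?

Maya wins.

Label each position W (a win for the player to move) or L (a loss). A position with no legal move is L; any other position is W exactly when some move reaches an L, and L when every move reaches a W.
n=0: no move → L
n=1: →0(L), so W
n=2: →0(L), so W
n=3: →0(L), so W
n=4: →2(W), 3(W) — all W, so L
n=5: →0(L), so W
n=6: →4(L), so W
n=7: →0(L), so W
n=8: →6(W), 7(W) — all W, so L
n=9: →8(L), so W
n=10: →8(L), so W
n=11: →0(L), so W
n=12: →9(W), 10(W), 11(W) — all W, so L
n=13: →0(L), so W
The starting position 13 is W: Maya should move to 0, handing over an L position.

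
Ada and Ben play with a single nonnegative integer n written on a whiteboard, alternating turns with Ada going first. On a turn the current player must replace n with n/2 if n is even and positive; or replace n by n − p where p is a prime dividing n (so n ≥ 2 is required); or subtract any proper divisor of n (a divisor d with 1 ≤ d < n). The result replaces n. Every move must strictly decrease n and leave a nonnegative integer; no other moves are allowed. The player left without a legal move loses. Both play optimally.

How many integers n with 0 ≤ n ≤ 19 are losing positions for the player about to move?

5

Use the standard recursion: the mover loses at a terminal position; elsewhere, the mover wins exactly when some move hands the opponent an L position.
n=0: no move → L
n=1: no move → L
n=2: →0(L), so W
n=3: →0(L), so W
n=4: →2(W), 3(W) — all W, so L
n=5: →0(L), so W
n=6: →4(L), so W
n=7: →0(L), so W
n=8: →4(L), so W
n=9: →6(W), 8(W) — all W, so L
n=10: →9(L), so W
n=11: →0(L), so W
n=12: →9(L), so W
n=13: →0(L), so W
n=14: →7(W), 12(W), 13(W) — all W, so L
n=15: →14(L), so W
n=16: →14(L), so W
n=17: →0(L), so W
n=18: →9(L), so W
n=19: →0(L), so W
L entries with 0 ≤ n ≤ 19: n = 0, 1, 4, 9, 14; that makes 5.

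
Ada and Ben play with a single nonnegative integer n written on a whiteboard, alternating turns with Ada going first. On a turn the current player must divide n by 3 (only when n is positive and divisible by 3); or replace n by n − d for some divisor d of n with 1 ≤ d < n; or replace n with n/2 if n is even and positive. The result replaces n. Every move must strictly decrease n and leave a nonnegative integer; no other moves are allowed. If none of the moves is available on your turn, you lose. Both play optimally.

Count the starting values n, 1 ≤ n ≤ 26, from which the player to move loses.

Classify positions by backward induction: terminal positions (no move available) are L. From any other position, the mover wins iff some move reaches an L.
n=0: no move → L
n=1: no move → L
n=2: W (go to 1, an L position)
n=3: W (go to 1, an L position)
n=4: L (options 2(W), 3(W) are all W)
n=5: W (go to 4, an L position)
n=6: W (go to 4, an L position)
n=7: L (sole option 6(W) is W)
n=8: W (go to 4, an L position)
n=9: L (options 3(W), 6(W), 8(W) are all W)
n=10: W (go to 9, an L position)
n=11: L (sole option 10(W) is W)
n=12: W (go to 4, an L position)
n=13: L (sole option 12(W) is W)
n=14: W (go to 7, an L position)
n=15: L (options 5(W), 10(W), 12(W), 14(W) are all W)
n=16: W (go to 15, an L position)
n=17: L (sole option 16(W) is W)
n=18: W (go to 9, an L position)
n=19: L (sole option 18(W) is W)
n=20: W (go to 15, an L position)
n=21: W (go to 7, an L position)
n=22: W (go to 11, an L position)
n=23: L (sole option 22(W) is W)
n=24: W (go to 23, an L position)
n=25: L (options 20(W), 24(W) are all W)
n=26: W (go to 13, an L position)
L entries with 1 ≤ n ≤ 26 (n=0 is outside the asked range and is not counted): n = 1, 4, 7, 9, 11, 13, 15, 17, 19, 23, 25; that makes 11.

11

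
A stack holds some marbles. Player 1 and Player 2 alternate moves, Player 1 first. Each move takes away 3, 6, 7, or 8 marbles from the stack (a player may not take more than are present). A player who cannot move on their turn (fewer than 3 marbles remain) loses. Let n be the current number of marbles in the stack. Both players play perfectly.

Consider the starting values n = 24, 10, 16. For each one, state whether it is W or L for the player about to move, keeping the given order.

Classify positions by backward induction: terminal positions (no move available) are L. From any other position, the mover wins iff some move reaches an L.
n=0: no move → L
n=1: no move → L
n=2: no move → L
n=3: W (go to 0, an L position)
n=4: W (go to 1, an L position)
n=5: W (go to 2, an L position)
n=6: W (go to 0, an L position)
n=7: W (go to 1, an L position)
n=8: W (go to 2, an L position)
n=9: W (go to 2, an L position)
n=10: W (go to 2, an L position)
n=11: L (options 8(W), 5(W), 4(W), 3(W) are all W)
n=12: L (options 9(W), 6(W), 5(W), 4(W) are all W)
n=13: L (options 10(W), 7(W), 6(W), 5(W) are all W)
n=14: W (go to 11, an L position)
n=15: W (go to 12, an L position)
n=16: W (go to 13, an L position)
n=17: W (go to 11, an L position)
n=18: W (go to 12, an L position)
n=19: W (go to 13, an L position)
n=20: W (go to 13, an L position)
n=21: W (go to 13, an L position)
n=22: L (options 19(W), 16(W), 15(W), 14(W) are all W)
n=23: L (options 20(W), 17(W), 16(W), 15(W) are all W)
n=24: L (options 21(W), 18(W), 17(W), 16(W) are all W)

24: L, 10: W, 16: W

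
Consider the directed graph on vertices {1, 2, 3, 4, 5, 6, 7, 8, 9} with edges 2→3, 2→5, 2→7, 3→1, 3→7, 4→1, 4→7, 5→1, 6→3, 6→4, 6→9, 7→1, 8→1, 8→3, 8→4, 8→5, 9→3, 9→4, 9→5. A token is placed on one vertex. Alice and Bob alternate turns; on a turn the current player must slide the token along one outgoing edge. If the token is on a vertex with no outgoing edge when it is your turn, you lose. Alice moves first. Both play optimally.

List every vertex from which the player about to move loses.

Build the W/L table. Terminal = L. A non-terminal position is W if it has a move to some L; otherwise it is L.
Every edge goes from a vertex to one that appears earlier in the order 1, 7, 4, 5, 3, 8, 9, 6, 2, so processing vertices in that order labels each vertex after all of its successors.
1: no outgoing edge → L
7: reaches L-position 1 → W
4: reaches L-position 1 → W
5: reaches L-position 1 → W
3: reaches L-position 1 → W
8: reaches L-position 1 → W
9: only reaches 3(W), 5(W), 4(W), all W → L
6: reaches L-position 9 → W
2: only reaches 3(W), 5(W), 7(W), all W → L
The losing starting vertices are exactly the entries labelled L in this table (3 of them).

1, 2, 9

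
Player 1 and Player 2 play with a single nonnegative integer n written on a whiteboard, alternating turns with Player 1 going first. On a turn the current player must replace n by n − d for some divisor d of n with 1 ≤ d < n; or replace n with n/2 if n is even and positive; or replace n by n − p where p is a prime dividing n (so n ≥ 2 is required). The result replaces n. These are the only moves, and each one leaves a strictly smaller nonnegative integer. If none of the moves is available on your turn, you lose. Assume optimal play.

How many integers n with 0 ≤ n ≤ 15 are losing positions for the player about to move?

Classify positions by backward induction: terminal positions (no move available) are L. From any other position, the mover wins iff some move reaches an L.
n=0: no move → L
n=1: no move → L
n=2: reaches L-position 0 → W
n=3: reaches L-position 0 → W
n=4: only reaches 2(W), 3(W), all W → L
n=5: reaches L-position 0 → W
n=6: reaches L-position 4 → W
n=7: reaches L-position 0 → W
n=8: reaches L-position 4 → W
n=9: only reaches 6(W), 8(W), all W → L
n=10: reaches L-position 9 → W
n=11: reaches L-position 0 → W
n=12: reaches L-position 9 → W
n=13: reaches L-position 0 → W
n=14: only reaches 7(W), 12(W), 13(W), all W → L
n=15: reaches L-position 14 → W
L entries with 0 ≤ n ≤ 15: n = 0, 1, 4, 9, 14; that makes 5.

5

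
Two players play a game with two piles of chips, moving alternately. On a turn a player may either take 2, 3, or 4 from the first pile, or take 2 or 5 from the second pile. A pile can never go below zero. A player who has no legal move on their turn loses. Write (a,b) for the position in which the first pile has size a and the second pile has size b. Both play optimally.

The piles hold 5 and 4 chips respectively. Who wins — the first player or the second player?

The first player wins.

Classify positions by backward induction: terminal positions (no move available) are L. From any other position, the mover wins iff some move reaches an L.
No move ever increases a pile, so every position that can arise here has a ≤ 5 and b ≤ 4; it is enough to label the cells with 0 ≤ a ≤ 5 and 0 ≤ b ≤ 4.
Every move lowers a or b (never raises either), so fill the grid row by row in increasing a, and left to right within a row: each cell's successors are then already labelled.
      b=0  b=1  b=2  b=3  b=4
a=0:    L    L    W    W    L
a=1:    L    L    W    W    L
a=2:    W    W    L    L    W
a=3:    W    W    L    L    W
a=4:    W    W    W    W    W
a=5:    W    W    W    W    W
Cells with no legal move (terminal, hence L): (0,0), (0,1), (1,0), (1,1).
The remaining L cells, each justified by listing all of its moves:
(0,4): L (sole option (0,2)(W) is W)
(1,4): L (sole option (1,2)(W) is W)
(2,2): L (options (0,2)(W), (2,0)(W) are all W)
(2,3): L (options (0,3)(W), (2,1)(W) are all W)
(3,2): L (options (1,2)(W), (0,2)(W), (3,0)(W) are all W)
(3,3): L (options (1,3)(W), (0,3)(W), (3,1)(W) are all W)
Every other cell has at least one move into one of the L cells above, so it is W.
From (5,4) the player to move can move to (1,4), reaching an L position.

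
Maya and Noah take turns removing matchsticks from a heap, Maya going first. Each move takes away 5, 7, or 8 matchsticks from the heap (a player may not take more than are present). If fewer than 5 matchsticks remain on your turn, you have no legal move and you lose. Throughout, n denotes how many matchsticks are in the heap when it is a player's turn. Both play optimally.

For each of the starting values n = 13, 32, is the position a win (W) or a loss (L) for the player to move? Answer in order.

13: L, 32: W

Label each position W (a win for the player to move) or L (a loss). A position with no legal move is L; any other position is W exactly when some move reaches an L, and L when every move reaches a W.
n=0: no move → L
n=1: no move → L
n=2: no move → L
n=3: no move → L
n=4: no move → L
n=5: W (go to 0, an L position)
n=6: W (go to 1, an L position)
n=7: W (go to 2, an L position)
n=8: W (go to 3, an L position)
n=9: W (go to 4, an L position)
n=10: W (go to 3, an L position)
n=11: W (go to 4, an L position)
n=12: W (go to 4, an L position)
n=13: L (options 8(W), 6(W), 5(W) are all W)
n=14: L (options 9(W), 7(W), 6(W) are all W)
n=15: L (options 10(W), 8(W), 7(W) are all W)
n=16: L (options 11(W), 9(W), 8(W) are all W)
n=17: L (options 12(W), 10(W), 9(W) are all W)
n=18: W (go to 13, an L position)
n=19: W (go to 14, an L position)
n=20: W (go to 15, an L position)
n=21: W (go to 16, an L position)
n=22: W (go to 17, an L position)
n=23: W (go to 16, an L position)
n=24: W (go to 17, an L position)
n=25: W (go to 17, an L position)
n=26: L (options 21(W), 19(W), 18(W) are all W)
n=27: L (options 22(W), 20(W), 19(W) are all W)
n=28: L (options 23(W), 21(W), 20(W) are all W)
n=29: L (options 24(W), 22(W), 21(W) are all W)
n=30: L (options 25(W), 23(W), 22(W) are all W)
n=31: W (go to 26, an L position)
n=32: W (go to 27, an L position)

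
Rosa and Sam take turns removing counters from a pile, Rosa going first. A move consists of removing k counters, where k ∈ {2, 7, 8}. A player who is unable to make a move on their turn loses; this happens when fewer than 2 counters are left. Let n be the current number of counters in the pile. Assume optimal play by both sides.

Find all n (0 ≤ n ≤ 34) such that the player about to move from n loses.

Use the standard recursion: the mover loses at a terminal position; elsewhere, the mover wins exactly when some move hands the opponent an L position.
n=0: no move → L
n=1: no move → L
n=2: W (go to 0, an L position)
n=3: W (go to 1, an L position)
n=4: L (sole option 2(W) is W)
n=5: L (sole option 3(W) is W)
n=6: W (go to 4, an L position)
n=7: W (go to 5, an L position)
n=8: W (go to 1, an L position)
n=9: W (go to 1, an L position)
n=10: L (options 8(W), 3(W), 2(W) are all W)
n=11: W (go to 4, an L position)
n=12: W (go to 10, an L position)
n=13: W (go to 5, an L position)
n=14: L (options 12(W), 7(W), 6(W) are all W)
n=15: L (options 13(W), 8(W), 7(W) are all W)
n=16: W (go to 14, an L position)
n=17: W (go to 15, an L position)
n=18: W (go to 10, an L position)
n=19: L (options 17(W), 12(W), 11(W) are all W)
n=20: L (options 18(W), 13(W), 12(W) are all W)
n=21: W (go to 19, an L position)
n=22: W (go to 20, an L position)
n=23: W (go to 15, an L position)
n=24: L (options 22(W), 17(W), 16(W) are all W)
n=25: L (options 23(W), 18(W), 17(W) are all W)
n=26: W (go to 24, an L position)
n=27: W (go to 25, an L position)
n=28: W (go to 20, an L position)
n=29: L (options 27(W), 22(W), 21(W) are all W)
n=30: L (options 28(W), 23(W), 22(W) are all W)
n=31: W (go to 29, an L position)
n=32: W (go to 30, an L position)
n=33: W (go to 25, an L position)
n=34: L (options 32(W), 27(W), 26(W) are all W)
Reading off the rows marked L gives the requested list; there are 14 such values of n.

0, 1, 4, 5, 10, 14, 15, 19, 20, 24, 25, 29, 30, 34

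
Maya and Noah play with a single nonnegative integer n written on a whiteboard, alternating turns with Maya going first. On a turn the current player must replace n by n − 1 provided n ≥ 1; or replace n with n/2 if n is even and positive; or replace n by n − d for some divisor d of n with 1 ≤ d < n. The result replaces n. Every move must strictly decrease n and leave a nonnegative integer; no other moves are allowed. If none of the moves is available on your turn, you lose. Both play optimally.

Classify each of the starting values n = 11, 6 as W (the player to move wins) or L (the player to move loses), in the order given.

11: L, 6: W

Use the standard recursion: the mover loses at a terminal position; elsewhere, the mover wins exactly when some move hands the opponent an L position.
n=0: no move → L
n=1: →0(L), so W
n=2: →1(W) only, which is W, so L
n=3: →2(L), so W
n=4: →2(L), so W
n=5: →4(W) only, which is W, so L
n=6: →5(L), so W
n=7: →6(W) only, which is W, so L
n=8: →7(L), so W
n=9: →6(W), 8(W) — all W, so L
n=10: →5(L), so W
n=11: →10(W) only, which is W, so L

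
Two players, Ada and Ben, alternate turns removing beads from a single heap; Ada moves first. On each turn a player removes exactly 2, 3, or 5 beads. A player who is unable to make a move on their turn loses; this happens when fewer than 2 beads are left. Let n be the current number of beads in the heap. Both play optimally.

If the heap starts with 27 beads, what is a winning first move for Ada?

Remove 5, leaving 22.

Use the standard recursion: the mover loses at a terminal position; elsewhere, the mover wins exactly when some move hands the opponent an L position.
n=0: no move → L
n=1: no move → L
n=2: →0(L), so W
n=3: →1(L), so W
n=4: →1(L), so W
n=5: →0(L), so W
n=6: →1(L), so W
n=7: →5(W), 4(W), 2(W) — all W, so L
n=8: →6(W), 5(W), 3(W) — all W, so L
n=9: →7(L), so W
n=10: →8(L), so W
n=11: →8(L), so W
n=12: →7(L), so W
n=13: →8(L), so W
n=14: →12(W), 11(W), 9(W) — all W, so L
n=15: →13(W), 12(W), 10(W) — all W, so L
n=16: →14(L), so W
n=17: →15(L), so W
n=18: →15(L), so W
n=19: →14(L), so W
n=20: →15(L), so W
n=21: →19(W), 18(W), 16(W) — all W, so L
n=22: →20(W), 19(W), 17(W) — all W, so L
n=23: →21(L), so W
n=24: →22(L), so W
n=25: →22(L), so W
n=26: →21(L), so W
n=27: →22(L), so W
From 27, the L positions reachable in one move are: 22.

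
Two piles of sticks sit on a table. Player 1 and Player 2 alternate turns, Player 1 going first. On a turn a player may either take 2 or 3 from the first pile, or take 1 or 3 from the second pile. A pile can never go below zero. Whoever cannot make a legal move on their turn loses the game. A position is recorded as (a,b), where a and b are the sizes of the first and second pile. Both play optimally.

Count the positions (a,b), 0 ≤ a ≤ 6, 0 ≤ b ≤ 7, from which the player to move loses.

Compute win/loss labels from the base case upward. A position with no move is L. Any other position is W if it can reach an L in one move, else L.
Every move lowers a or b (never raises either), so fill the grid row by row in increasing a, and left to right within a row: each cell's successors are then already labelled.
      b=0  b=1  b=2  b=3  b=4  b=5  b=6  b=7
a=0:    L    W    L    W    L    W    L    W
a=1:    L    W    L    W    L    W    L    W
a=2:    W    L    W    L    W    L    W    L
a=3:    W    L    W    L    W    L    W    L
a=4:    W    W    W    W    W    W    W    W
a=5:    L    W    L    W    L    W    L    W
a=6:    L    W    L    W    L    W    L    W
Cells with no legal move (terminal, hence L): (0,0), (1,0).
The remaining L cells, each justified by listing all of its moves:
(0,2): only reaches (0,1)(W), which is W → L
(0,4): only reaches (0,3)(W), (0,1)(W), all W → L
(0,6): only reaches (0,5)(W), (0,3)(W), all W → L
(1,2): only reaches (1,1)(W), which is W → L
(1,4): only reaches (1,3)(W), (1,1)(W), all W → L
(1,6): only reaches (1,5)(W), (1,3)(W), all W → L
(2,1): only reaches (0,1)(W), (2,0)(W), all W → L
(2,3): only reaches (0,3)(W), (2,2)(W), (2,0)(W), all W → L
(2,5): only reaches (0,5)(W), (2,4)(W), (2,2)(W), all W → L
(2,7): only reaches (0,7)(W), (2,6)(W), (2,4)(W), all W → L
(3,1): only reaches (1,1)(W), (0,1)(W), (3,0)(W), all W → L
(3,3): only reaches (1,3)(W), (0,3)(W), (3,2)(W), (3,0)(W), all W → L
(3,5): only reaches (1,5)(W), (0,5)(W), (3,4)(W), (3,2)(W), all W → L
(3,7): only reaches (1,7)(W), (0,7)(W), (3,6)(W), (3,4)(W), all W → L
(5,0): only reaches (3,0)(W), (2,0)(W), all W → L
(5,2): only reaches (3,2)(W), (2,2)(W), (5,1)(W), all W → L
(5,4): only reaches (3,4)(W), (2,4)(W), (5,3)(W), (5,1)(W), all W → L
(5,6): only reaches (3,6)(W), (2,6)(W), (5,5)(W), (5,3)(W), all W → L
(6,0): only reaches (4,0)(W), (3,0)(W), all W → L
(6,2): only reaches (4,2)(W), (3,2)(W), (6,1)(W), all W → L
(6,4): only reaches (4,4)(W), (3,4)(W), (6,3)(W), (6,1)(W), all W → L
(6,6): only reaches (4,6)(W), (3,6)(W), (6,5)(W), (6,3)(W), all W → L
Every other cell has at least one move into one of the L cells above, so it is W.
L cells per row: a=0: 4, a=1: 4, a=2: 4, a=3: 4, a=4: 0, a=5: 4, a=6: 4; total 24.

24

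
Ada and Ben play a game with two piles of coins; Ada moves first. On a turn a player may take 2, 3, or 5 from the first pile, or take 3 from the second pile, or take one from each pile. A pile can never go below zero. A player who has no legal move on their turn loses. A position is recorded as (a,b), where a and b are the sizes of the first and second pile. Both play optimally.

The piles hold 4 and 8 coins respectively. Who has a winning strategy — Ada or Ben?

Positions with no move are L. A position that does have a move is losing for the player to move precisely when every available move leads to a winning position for the opponent. Fill in the labels:
No move ever increases a pile, so every position that can arise here has a ≤ 4 and b ≤ 8; it is enough to label the cells with 0 ≤ a ≤ 4 and 0 ≤ b ≤ 8.
Every move lowers a or b (never raises either), so fill the grid row by row in increasing a, and left to right within a row: each cell's successors are then already labelled.
      b=0  b=1  b=2  b=3  b=4  b=5  b=6  b=7  b=8
a=0:    L    L    L    W    W    W    L    L    L
a=1:    L    W    W    W    L    L    L    W    W
a=2:    W    W    W    L    L    W    W    W    W
a=3:    W    W    W    L    W    W    W    W    W
a=4:    W    L    L    W    W    W    W    L    L
Cells with no legal move (terminal, hence L): (0,0), (0,1), (0,2), (1,0).
The remaining L cells, each justified by listing all of its moves:
(0,6): L (sole option (0,3)(W) is W)
(0,7): L (sole option (0,4)(W) is W)
(0,8): L (sole option (0,5)(W) is W)
(1,4): L (options (1,1)(W), (0,3)(W) are all W)
(1,5): L (options (1,2)(W), (0,4)(W) are all W)
(1,6): L (options (1,3)(W), (0,5)(W) are all W)
(2,3): L (options (0,3)(W), (2,0)(W), (1,2)(W) are all W)
(2,4): L (options (0,4)(W), (2,1)(W), (1,3)(W) are all W)
(3,3): L (options (1,3)(W), (0,3)(W), (3,0)(W), (2,2)(W) are all W)
(4,1): L (options (2,1)(W), (1,1)(W), (3,0)(W) are all W)
(4,2): L (options (2,2)(W), (1,2)(W), (3,1)(W) are all W)
(4,7): L (options (2,7)(W), (1,7)(W), (4,4)(W), (3,6)(W) are all W)
(4,8): L (options (2,8)(W), (1,8)(W), (4,5)(W), (3,7)(W) are all W)
Every other cell has at least one move into one of the L cells above, so it is W.
The starting position (4,8) is L: whatever Ada does, the opponent receives a W position.

Ben wins.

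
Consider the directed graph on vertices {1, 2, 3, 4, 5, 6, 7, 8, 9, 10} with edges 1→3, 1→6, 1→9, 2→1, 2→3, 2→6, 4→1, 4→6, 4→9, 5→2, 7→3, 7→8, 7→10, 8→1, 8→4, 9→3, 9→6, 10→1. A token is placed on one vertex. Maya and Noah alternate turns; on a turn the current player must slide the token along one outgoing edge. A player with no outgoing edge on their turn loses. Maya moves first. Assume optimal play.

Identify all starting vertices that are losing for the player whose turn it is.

Classify positions by backward induction: terminal positions (no move available) are L. From any other position, the mover wins iff some move reaches an L.
Every edge goes from a vertex to one that appears earlier in the order 6, 3, 9, 1, 2, 4, 8, 10, 5, 7, so processing vertices in that order labels each vertex after all of its successors.
6: no outgoing edge → L
3: no outgoing edge → L
9: →3(L), so W
1: →3(L), so W
2: →3(L), so W
4: →6(L), so W
8: →4(W), 1(W) — all W, so L
10: →1(W) only, which is W, so L
5: →2(W) only, which is W, so L
7: →10(L), so W
The losing starting vertices are exactly the entries labelled L in this table (5 of them).

3, 5, 6, 8, 10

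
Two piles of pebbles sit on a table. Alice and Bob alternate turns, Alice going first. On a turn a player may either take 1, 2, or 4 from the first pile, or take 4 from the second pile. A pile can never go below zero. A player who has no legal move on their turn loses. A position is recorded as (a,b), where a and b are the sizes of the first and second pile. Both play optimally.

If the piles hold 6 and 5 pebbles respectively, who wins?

Alice wins.

Classify positions by backward induction: terminal positions (no move available) are L. From any other position, the mover wins iff some move reaches an L.
No move ever increases a pile, so every position that can arise here has a ≤ 6 and b ≤ 5; it is enough to label the cells with 0 ≤ a ≤ 6 and 0 ≤ b ≤ 5.
Every move lowers a or b (never raises either), so fill the grid row by row in increasing a, and left to right within a row: each cell's successors are then already labelled.
      b=0  b=1  b=2  b=3  b=4  b=5
a=0:    L    L    L    L    W    W
a=1:    W    W    W    W    L    L
a=2:    W    W    W    W    W    W
a=3:    L    L    L    L    W    W
a=4:    W    W    W    W    L    L
a=5:    W    W    W    W    W    W
a=6:    L    L    L    L    W    W
Cells with no legal move (terminal, hence L): (0,0), (0,1), (0,2), (0,3).
The remaining L cells, each justified by listing all of its moves:
(1,4): moves to (0,4)(W), (1,0)(W); every one is W ⇒ L
(1,5): moves to (0,5)(W), (1,1)(W); every one is W ⇒ L
(3,0): moves to (2,0)(W), (1,0)(W); every one is W ⇒ L
(3,1): moves to (2,1)(W), (1,1)(W); every one is W ⇒ L
(3,2): moves to (2,2)(W), (1,2)(W); every one is W ⇒ L
(3,3): moves to (2,3)(W), (1,3)(W); every one is W ⇒ L
(4,4): moves to (3,4)(W), (2,4)(W), (0,4)(W), (4,0)(W); every one is W ⇒ L
(4,5): moves to (3,5)(W), (2,5)(W), (0,5)(W), (4,1)(W); every one is W ⇒ L
(6,0): moves to (5,0)(W), (4,0)(W), (2,0)(W); every one is W ⇒ L
(6,1): moves to (5,1)(W), (4,1)(W), (2,1)(W); every one is W ⇒ L
(6,2): moves to (5,2)(W), (4,2)(W), (2,2)(W); every one is W ⇒ L
(6,3): moves to (5,3)(W), (4,3)(W), (2,3)(W); every one is W ⇒ L
Every other cell has at least one move into one of the L cells above, so it is W.
From (6,5) Alice can move to (4,5), reaching an L position.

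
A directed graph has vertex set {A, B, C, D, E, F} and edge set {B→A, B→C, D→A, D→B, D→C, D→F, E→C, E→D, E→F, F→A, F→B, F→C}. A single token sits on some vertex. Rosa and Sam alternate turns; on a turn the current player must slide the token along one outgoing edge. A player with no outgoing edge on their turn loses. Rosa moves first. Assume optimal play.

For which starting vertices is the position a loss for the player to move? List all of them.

A, C

Classify positions by backward induction: terminal positions (no move available) are L. From any other position, the mover wins iff some move reaches an L.
Every edge goes from a vertex to one that appears earlier in the order A, C, B, F, D, E, so processing vertices in that order labels each vertex after all of its successors.
A: no outgoing edge → L
C: no outgoing edge → L
B: reaches L-position C → W
F: reaches L-position C → W
D: reaches L-position C → W
E: reaches L-position C → W
Reading off the rows marked L gives the requested list; there are 2 such vertices.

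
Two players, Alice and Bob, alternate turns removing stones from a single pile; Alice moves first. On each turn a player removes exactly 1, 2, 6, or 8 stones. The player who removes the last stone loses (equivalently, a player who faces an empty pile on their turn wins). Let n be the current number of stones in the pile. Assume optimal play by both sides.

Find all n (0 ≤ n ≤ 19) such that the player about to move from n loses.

Label each position W (a win for the player to move) or L (a loss). A position with no legal move is W; any other position is W exactly when some move reaches an L, and L when every move reaches a W.
n=0: no move; the opponent has just taken the last stone and therefore loses → W
n=1: →0(W) only, which is W, so L
n=2: →1(L), so W
n=3: →1(L), so W
n=4: →3(W), 2(W) — all W, so L
n=5: →4(L), so W
n=6: →4(L), so W
n=7: →1(L), so W
n=8: →7(W), 6(W), 2(W), 0(W) — all W, so L
n=9: →8(L), so W
n=10: →8(L), so W
n=11: →10(W), 9(W), 5(W), 3(W) — all W, so L
n=12: →11(L), so W
n=13: →11(L), so W
n=14: →8(L), so W
n=15: →14(W), 13(W), 9(W), 7(W) — all W, so L
n=16: →15(L), so W
n=17: →15(L), so W
n=18: →17(W), 16(W), 12(W), 10(W) — all W, so L
n=19: →18(L), so W
The losing starting values of n are exactly the entries labelled L in this table (6 of them).

1, 4, 8, 11, 15, 18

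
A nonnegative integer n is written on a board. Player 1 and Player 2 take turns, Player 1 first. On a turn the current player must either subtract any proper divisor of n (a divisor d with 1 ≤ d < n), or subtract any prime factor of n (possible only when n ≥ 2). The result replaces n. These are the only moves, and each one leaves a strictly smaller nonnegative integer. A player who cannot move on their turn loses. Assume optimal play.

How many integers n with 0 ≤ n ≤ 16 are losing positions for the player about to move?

5

Work bottom-up. With no move the player to move loses. Otherwise the position is W if at least one move leads to an L position for the opponent, and L if every move leads to a W.
n=0: no move → L
n=1: no move → L
n=2: reaches L-position 0 → W
n=3: reaches L-position 0 → W
n=4: only reaches 2(W), 3(W), all W → L
n=5: reaches L-position 0 → W
n=6: reaches L-position 4 → W
n=7: reaches L-position 0 → W
n=8: reaches L-position 4 → W
n=9: only reaches 6(W), 8(W), all W → L
n=10: reaches L-position 9 → W
n=11: reaches L-position 0 → W
n=12: reaches L-position 9 → W
n=13: reaches L-position 0 → W
n=14: only reaches 7(W), 12(W), 13(W), all W → L
n=15: reaches L-position 14 → W
n=16: reaches L-position 14 → W
L entries with 0 ≤ n ≤ 16: n = 0, 1, 4, 9, 14; that makes 5.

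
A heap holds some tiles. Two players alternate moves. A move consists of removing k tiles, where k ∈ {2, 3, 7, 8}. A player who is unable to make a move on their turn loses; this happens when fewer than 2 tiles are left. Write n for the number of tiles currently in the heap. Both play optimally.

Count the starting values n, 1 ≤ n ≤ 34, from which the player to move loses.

Positions with no move are L. A position that does have a move is losing for the player to move precisely when every available move leads to a winning position for the opponent. Fill in the labels:
n=0: no move → L
n=1: no move → L
n=2: W (go to 0, an L position)
n=3: W (go to 1, an L position)
n=4: W (go to 1, an L position)
n=5: L (options 3(W), 2(W) are all W)
n=6: L (options 4(W), 3(W) are all W)
n=7: W (go to 5, an L position)
n=8: W (go to 6, an L position)
n=9: W (go to 6, an L position)
n=10: L (options 8(W), 7(W), 3(W), 2(W) are all W)
n=11: L (options 9(W), 8(W), 4(W), 3(W) are all W)
n=12: W (go to 10, an L position)
n=13: W (go to 11, an L position)
n=14: W (go to 11, an L position)
n=15: L (options 13(W), 12(W), 8(W), 7(W) are all W)
n=16: L (options 14(W), 13(W), 9(W), 8(W) are all W)
n=17: W (go to 15, an L position)
n=18: W (go to 16, an L position)
n=19: W (go to 16, an L position)
n=20: L (options 18(W), 17(W), 13(W), 12(W) are all W)
n=21: L (options 19(W), 18(W), 14(W), 13(W) are all W)
n=22: W (go to 20, an L position)
n=23: W (go to 21, an L position)
n=24: W (go to 21, an L position)
n=25: L (options 23(W), 22(W), 18(W), 17(W) are all W)
n=26: L (options 24(W), 23(W), 19(W), 18(W) are all W)
n=27: W (go to 25, an L position)
n=28: W (go to 26, an L position)
n=29: W (go to 26, an L position)
n=30: L (options 28(W), 27(W), 23(W), 22(W) are all W)
n=31: L (options 29(W), 28(W), 24(W), 23(W) are all W)
n=32: W (go to 30, an L position)
n=33: W (go to 31, an L position)
n=34: W (go to 31, an L position)
L entries with 1 ≤ n ≤ 34 (n=0 is outside the asked range and is not counted): n = 1, 5, 6, 10, 11, 15, 16, 20, 21, 25, 26, 30, 31; that makes 13.

13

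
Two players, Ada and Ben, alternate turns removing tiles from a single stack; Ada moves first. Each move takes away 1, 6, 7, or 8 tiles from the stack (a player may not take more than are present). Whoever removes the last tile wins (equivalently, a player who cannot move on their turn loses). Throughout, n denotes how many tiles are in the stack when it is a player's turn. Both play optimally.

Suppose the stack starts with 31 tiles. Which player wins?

Ada wins.

Positions with no move are L. A position that does have a move is losing for the player to move precisely when every available move leads to a winning position for the opponent. Fill in the labels:
n=0: no move → L
n=1: reaches L-position 0 → W
n=2: only reaches 1(W), which is W → L
n=3: reaches L-position 2 → W
n=4: only reaches 3(W), which is W → L
n=5: reaches L-position 4 → W
n=6: reaches L-position 0 → W
n=7: reaches L-position 0 → W
n=8: reaches L-position 2 → W
n=9: reaches L-position 2 → W
n=10: reaches L-position 4 → W
n=11: reaches L-position 4 → W
n=12: reaches L-position 4 → W
n=13: only reaches 12(W), 7(W), 6(W), 5(W), all W → L
n=14: reaches L-position 13 → W
n=15: only reaches 14(W), 9(W), 8(W), 7(W), all W → L
n=16: reaches L-position 15 → W
n=17: only reaches 16(W), 11(W), 10(W), 9(W), all W → L
n=18: reaches L-position 17 → W
n=19: reaches L-position 13 → W
n=20: reaches L-position 13 → W
n=21: reaches L-position 15 → W
n=22: reaches L-position 15 → W
n=23: reaches L-position 17 → W
n=24: reaches L-position 17 → W
n=25: reaches L-position 17 → W
n=26: only reaches 25(W), 20(W), 19(W), 18(W), all W → L
n=27: reaches L-position 26 → W
n=28: only reaches 27(W), 22(W), 21(W), 20(W), all W → L
n=29: reaches L-position 28 → W
n=30: only reaches 29(W), 24(W), 23(W), 22(W), all W → L
n=31: reaches L-position 30 → W
The starting position 31 is W: Ada should remove 1, leaving 30, handing over an L position.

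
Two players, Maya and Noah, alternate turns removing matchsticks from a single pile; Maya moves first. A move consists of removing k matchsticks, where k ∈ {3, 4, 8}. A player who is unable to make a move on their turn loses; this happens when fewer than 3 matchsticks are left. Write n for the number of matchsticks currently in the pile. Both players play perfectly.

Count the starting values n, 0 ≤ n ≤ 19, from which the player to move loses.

8

Positions with no move are L. A position that does have a move is losing for the player to move precisely when every available move leads to a winning position for the opponent. Fill in the labels:
n=0: no move → L
n=1: no move → L
n=2: no move → L
n=3: →0(L), so W
n=4: →1(L), so W
n=5: →2(L), so W
n=6: →2(L), so W
n=7: →4(W), 3(W) — all W, so L
n=8: →0(L), so W
n=9: →1(L), so W
n=10: →7(L), so W
n=11: →7(L), so W
n=12: →9(W), 8(W), 4(W) — all W, so L
n=13: →10(W), 9(W), 5(W) — all W, so L
n=14: →11(W), 10(W), 6(W) — all W, so L
n=15: →12(L), so W
n=16: →13(L), so W
n=17: →14(L), so W
n=18: →14(L), so W
n=19: →16(W), 15(W), 11(W) — all W, so L
L entries with 0 ≤ n ≤ 19: n = 0, 1, 2, 7, 12, 13, 14, 19; that makes 8.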